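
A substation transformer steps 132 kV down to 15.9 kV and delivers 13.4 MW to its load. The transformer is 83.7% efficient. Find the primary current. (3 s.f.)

I_p ≈ 121 A

P_in = P_out/η = 1.34×10^7/0.837 = 1.6010×10^7 W.
I_p = P_in/V_p = 1.6010×10^7/132000 = 121 A.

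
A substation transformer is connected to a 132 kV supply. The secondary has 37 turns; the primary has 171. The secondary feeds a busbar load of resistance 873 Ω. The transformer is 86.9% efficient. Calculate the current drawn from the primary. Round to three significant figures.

V_s = 132000 × 37/171 = 28561 V.
I_s = V_s/R = 28561/873 = 32.716 A.
P_out = V_s I_s = 28561 × 32.716 = 934430 W.
P_in = P_out/η = 934430/0.869 = 1.0753×10^6 W.
I_p = P_in/V_p = 1.0753×10^6/132000 = 8.15 A.

I_p ≈ 8.15 A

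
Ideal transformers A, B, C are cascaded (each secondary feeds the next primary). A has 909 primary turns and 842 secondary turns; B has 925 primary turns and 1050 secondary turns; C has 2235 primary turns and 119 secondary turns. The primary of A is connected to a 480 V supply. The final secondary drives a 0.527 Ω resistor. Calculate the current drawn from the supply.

After A: V = 480.00 × 842/909 = 444.62 V.
After B: V = 444.62 × 1050/925 = 504.70 V.
After C: V = 504.70 × 119/2235 = 26.872 V.
I_load = 26.872/0.527 = 50.991 A, so P_out = 26.872 × 50.991 = 1370.3 W.
All ideal ⇒ P_in = P_out, so I_supply = 1370.3/480 = 2.85 A.

I_supply ≈ 2.85 A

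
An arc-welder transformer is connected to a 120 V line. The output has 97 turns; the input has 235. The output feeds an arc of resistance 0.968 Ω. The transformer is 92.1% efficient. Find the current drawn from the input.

I_in ≈ 22.9 A

V_out = 120 × 97/235 = 49.532 V.
I_out = V_out/R = 49.532/0.968 = 51.169 A.
P_out = V_out I_out = 49.532 × 51.169 = 2534.5 W.
P_in = P_out/η = 2534.5/0.921 = 2751.9 W.
I_in = P_in/V_in = 2751.9/120 = 22.9 A.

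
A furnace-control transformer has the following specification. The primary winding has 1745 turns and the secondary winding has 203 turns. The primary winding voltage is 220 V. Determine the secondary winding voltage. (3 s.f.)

V_s ≈ 25.6 V

V_s/V_p = N_s/N_p, so V_s = 220 × 203/1745 = 25.6 V.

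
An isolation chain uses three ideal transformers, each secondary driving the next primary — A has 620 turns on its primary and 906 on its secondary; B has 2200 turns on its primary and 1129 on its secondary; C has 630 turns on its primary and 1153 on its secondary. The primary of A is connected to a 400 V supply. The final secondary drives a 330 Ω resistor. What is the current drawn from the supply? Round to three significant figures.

After A: V = 400.00 × 906/620 = 584.52 V.
After B: V = 584.52 × 1129/2200 = 299.96 V.
After C: V = 299.96 × 1153/630 = 548.98 V.
I_load = 548.98/330 = 1.6636 A, so P_out = 548.98 × 1.6636 = 913.27 W.
All ideal ⇒ P_in = P_out, so I_supply = 913.27/400 = 2.28 A.

I_supply ≈ 2.28 A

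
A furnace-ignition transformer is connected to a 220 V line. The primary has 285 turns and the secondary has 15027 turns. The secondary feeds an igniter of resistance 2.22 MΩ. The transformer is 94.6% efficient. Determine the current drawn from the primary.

I_p ≈ 0.291 A

V_s = 220 × 15027/285 = 11600 V.
I_s = V_s/R = 11600/(2.22×10^6) = 0.0052251 A.
P_out = V_s I_s = 11600 × 0.0052251 = 60.610 W.
P_in = P_out/η = 60.610/0.946 = 64.070 W.
I_p = P_in/V_p = 64.070/220 = 0.291 A.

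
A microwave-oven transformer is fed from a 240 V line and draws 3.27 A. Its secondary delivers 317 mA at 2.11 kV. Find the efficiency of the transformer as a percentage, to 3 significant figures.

P_in = 240 × 3.27 = 784.800 W.
P_out = 2110 × 0.317 = 668.870 W.
η = P_out/P_in = 668.870/784.800 = 0.852.

η ≈ 85.2%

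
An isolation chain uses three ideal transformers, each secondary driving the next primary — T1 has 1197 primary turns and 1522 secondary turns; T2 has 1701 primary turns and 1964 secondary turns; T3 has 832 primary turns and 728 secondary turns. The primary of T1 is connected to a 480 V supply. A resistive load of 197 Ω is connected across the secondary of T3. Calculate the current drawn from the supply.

I_supply ≈ 4.02 A

After T1: V = 480.00 × 1522/1197 = 610.33 V.
After T2: V = 610.33 × 1964/1701 = 704.69 V.
After T3: V = 704.69 × 728/832 = 616.60 V.
I_load = 616.60/197 = 3.1300 A, so P_out = 616.60 × 3.1300 = 1930.0 W.
All ideal ⇒ P_in = P_out, so I_supply = 1930.0/480 = 4.02 A.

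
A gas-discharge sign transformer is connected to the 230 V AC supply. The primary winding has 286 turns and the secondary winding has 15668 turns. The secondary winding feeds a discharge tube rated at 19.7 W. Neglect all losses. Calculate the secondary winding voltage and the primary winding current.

V_s ≈ 12600 V, I_p ≈ 0.0857 A

V_s = V_p × N_s/N_p = 230 × 15668/286 = 12600 V.
I_s = P/V_s = 19.7/12600 = 0.0015635 A.
I_p = I_s × N_s/N_p = 0.0015635 × 15668/286 = 0.0857 A.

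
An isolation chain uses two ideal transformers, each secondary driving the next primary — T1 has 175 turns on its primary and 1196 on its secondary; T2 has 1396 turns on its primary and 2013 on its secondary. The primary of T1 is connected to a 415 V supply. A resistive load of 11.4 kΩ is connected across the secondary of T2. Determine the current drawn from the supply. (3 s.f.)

I_supply ≈ 3.54 A

Secondary of T1: V = 415.00 × 1196/175 = 2836.2 V.
Secondary of T2: V = 2836.2 × 2013/1396 = 4089.8 V.
I_load = 4089.8/11400 = 0.35875 A, so P_out = 4089.8 × 0.35875 = 1467.2 W.
All ideal ⇒ P_in = P_out, so I_supply = 1467.2/415 = 3.54 A.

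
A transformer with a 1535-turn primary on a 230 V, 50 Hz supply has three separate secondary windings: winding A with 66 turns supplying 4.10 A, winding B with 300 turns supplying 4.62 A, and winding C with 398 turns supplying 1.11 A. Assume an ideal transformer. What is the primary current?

V_A = 230 × 66/1535 = 9.8893 V; V_B = 230 × 300/1535 = 44.951 V; V_C = 230 × 398/1535 = 59.635 V.
P_out = V_A I_A + V_B I_B + V_C I_C = 9.8893×4.10 + 44.951×4.62 + 59.635×1.11 = 40.546 + 207.67 + 66.195 = 314.42 W.
Ideal ⇒ P_in = P_out, so I_p = P_out/V_p = 314.42/230 = 1.37 A.

I_p ≈ 1.37 A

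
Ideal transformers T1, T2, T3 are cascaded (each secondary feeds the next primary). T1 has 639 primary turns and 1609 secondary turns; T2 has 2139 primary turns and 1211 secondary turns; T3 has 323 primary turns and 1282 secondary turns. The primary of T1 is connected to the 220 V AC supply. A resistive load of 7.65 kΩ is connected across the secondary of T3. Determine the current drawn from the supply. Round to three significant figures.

After T1: V = 220.00 × 1609/639 = 553.96 V.
After T2: V = 553.96 × 1211/2139 = 313.63 V.
After T3: V = 313.63 × 1282/323 = 1244.8 V.
I_load = 1244.8/7650 = 0.16272 A, so P_out = 1244.8 × 0.16272 = 202.55 W.
All ideal ⇒ P_in = P_out, so I_supply = 202.55/220 = 0.921 A.

I_supply ≈ 0.921 A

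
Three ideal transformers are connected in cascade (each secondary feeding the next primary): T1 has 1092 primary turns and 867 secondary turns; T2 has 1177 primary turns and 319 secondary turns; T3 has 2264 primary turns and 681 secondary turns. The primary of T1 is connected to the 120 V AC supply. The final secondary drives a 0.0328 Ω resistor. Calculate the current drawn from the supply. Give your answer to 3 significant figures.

After T1: V = 120.00 × 867/1092 = 95.275 V.
After T2: V = 95.275 × 319/1177 = 25.822 V.
After T3: V = 25.822 × 681/2264 = 7.7672 V.
I_load = 7.7672/0.0328 = 236.80 A, so P_out = 7.7672 × 236.80 = 1839.3 W.
All ideal ⇒ P_in = P_out, so I_supply = 1839.3/120 = 15.3 A.

I_supply ≈ 15.3 A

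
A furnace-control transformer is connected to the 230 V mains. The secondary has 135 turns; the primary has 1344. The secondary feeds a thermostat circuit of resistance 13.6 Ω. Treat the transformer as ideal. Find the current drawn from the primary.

V_s = V_p × N_s/N_p = 230 × 135/1344 = 23.103 V.
I_s = V_s/R = 23.103/13.6 = 1.6987 A.
For an ideal transformer I_p N_p = I_s N_s, so I_p = 1.6987 × 135/1344 = 0.171 A.

I_p ≈ 0.171 A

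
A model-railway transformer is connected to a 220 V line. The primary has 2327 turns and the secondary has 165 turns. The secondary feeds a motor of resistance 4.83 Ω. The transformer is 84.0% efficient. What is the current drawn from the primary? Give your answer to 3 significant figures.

V_s = 220 × 165/2327 = 15.599 V.
I_s = V_s/R = 15.599/4.83 = 3.2297 A.
P_out = V_s I_s = 15.599 × 3.2297 = 50.382 W.
P_in = P_out/η = 50.382/0.840 = 59.978 W.
I_p = P_in/V_p = 59.978/220 = 0.273 A.

I_p ≈ 0.273 A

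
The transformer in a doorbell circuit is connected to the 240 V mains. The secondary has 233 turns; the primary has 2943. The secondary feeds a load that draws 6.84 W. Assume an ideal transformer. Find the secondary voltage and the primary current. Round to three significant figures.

V_s = V_p × N_s/N_p = 240 × 233/2943 = 19.001 V.
I_s = P/V_s = 6.84/19.001 = 0.35998 A.
I_p = I_s × N_s/N_p = 0.35998 × 233/2943 = 0.0285 A.

V_s ≈ 19.0 V, I_p ≈ 0.0285 A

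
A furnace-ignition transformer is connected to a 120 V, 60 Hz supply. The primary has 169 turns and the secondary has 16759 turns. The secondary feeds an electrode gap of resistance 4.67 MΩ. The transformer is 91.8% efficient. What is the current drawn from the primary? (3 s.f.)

I_p ≈ 0.275 A

V_s = 120 × 16759/169 = 11900 V.
I_s = V_s/R = 11900/(4.67×10^6) = 0.0025482 A.
P_out = V_s I_s = 11900 × 0.0025482 = 30.323 W.
P_in = P_out/η = 30.323/0.918 = 33.031 W.
I_p = P_in/V_p = 33.031/120 = 0.275 A.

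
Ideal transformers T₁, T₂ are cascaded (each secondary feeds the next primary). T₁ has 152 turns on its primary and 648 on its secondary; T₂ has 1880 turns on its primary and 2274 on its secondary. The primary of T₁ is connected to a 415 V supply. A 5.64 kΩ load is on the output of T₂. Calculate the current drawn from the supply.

I_supply ≈ 1.96 A

Secondary of T₁: V = 415.00 × 648/152 = 1769.2 V.
Secondary of T₂: V = 1769.2 × 2274/1880 = 2140.0 V.
I_load = 2140.0/5640 = 0.37943 A, so P_out = 2140.0 × 0.37943 = 811.98 W.
All ideal ⇒ P_in = P_out, so I_supply = 811.98/415 = 1.96 A.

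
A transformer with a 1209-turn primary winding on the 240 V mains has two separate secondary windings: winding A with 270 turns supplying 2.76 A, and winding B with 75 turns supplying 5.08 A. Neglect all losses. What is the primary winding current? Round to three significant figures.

V_A = 240 × 270/1209 = 53.598 V; V_B = 240 × 75/1209 = 14.888 V.
P_out = V_A I_A + V_B I_B = 53.598×2.76 + 14.888×5.08 = 147.93 + 75.633 = 223.56 W.
Ideal ⇒ P_in = P_out, so I_p = P_out/V_p = 223.56/240 = 0.932 A.

I_p ≈ 0.932 A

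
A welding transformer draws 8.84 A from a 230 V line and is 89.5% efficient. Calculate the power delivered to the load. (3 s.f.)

P_out ≈ 1820 W

P_in = V_p I_p = 230 × 8.84 = 2033.2 W.
P_out = η P_in = 0.895 × 2033.2 = 1820 W.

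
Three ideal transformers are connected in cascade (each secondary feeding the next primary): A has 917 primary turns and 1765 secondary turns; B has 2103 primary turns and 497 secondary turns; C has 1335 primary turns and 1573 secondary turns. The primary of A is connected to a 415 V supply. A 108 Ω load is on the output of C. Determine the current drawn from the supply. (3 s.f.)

I_supply ≈ 1.10 A

After A: V = 415.00 × 1765/917 = 798.77 V.
After B: V = 798.77 × 497/2103 = 188.77 V.
After C: V = 188.77 × 1573/1335 = 222.43 V.
I_load = 222.43/108 = 2.0595 A, so P_out = 222.43 × 2.0595 = 458.09 W.
All ideal ⇒ P_in = P_out, so I_supply = 458.09/415 = 1.10 A.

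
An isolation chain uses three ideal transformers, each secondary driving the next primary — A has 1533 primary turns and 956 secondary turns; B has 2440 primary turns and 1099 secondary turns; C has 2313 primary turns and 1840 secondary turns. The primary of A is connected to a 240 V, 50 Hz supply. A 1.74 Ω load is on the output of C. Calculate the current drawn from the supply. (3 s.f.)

I_supply ≈ 6.89 A

After A: V = 240.00 × 956/1533 = 149.67 V.
After B: V = 149.67 × 1099/2440 = 67.412 V.
After C: V = 67.412 × 1840/2313 = 53.626 V.
I_load = 53.626/1.74 = 30.820 A, so P_out = 53.626 × 30.820 = 1652.7 W.
All ideal ⇒ P_in = P_out, so I_supply = 1652.7/240 = 6.89 A.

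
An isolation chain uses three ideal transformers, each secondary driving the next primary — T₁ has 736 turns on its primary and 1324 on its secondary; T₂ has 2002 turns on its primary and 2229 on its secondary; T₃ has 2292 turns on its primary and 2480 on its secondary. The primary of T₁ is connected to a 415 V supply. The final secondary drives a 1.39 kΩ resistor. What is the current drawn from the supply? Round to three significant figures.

Secondary of T₁: V = 415.00 × 1324/736 = 746.55 V.
Secondary of T₂: V = 746.55 × 2229/2002 = 831.20 V.
Secondary of T₃: V = 831.20 × 2480/2292 = 899.38 V.
I_load = 899.38/1390 = 0.64703 A, so P_out = 899.38 × 0.64703 = 581.93 W.
All ideal ⇒ P_in = P_out, so I_supply = 581.93/415 = 1.40 A.

I_supply ≈ 1.40 A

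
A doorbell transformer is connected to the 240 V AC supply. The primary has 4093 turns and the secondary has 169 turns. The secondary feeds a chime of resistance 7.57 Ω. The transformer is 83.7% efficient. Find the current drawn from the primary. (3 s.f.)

I_p ≈ 0.0646 A

V_s = 240 × 169/4093 = 9.9096 V.
I_s = V_s/R = 9.9096/7.57 = 1.3091 A.
P_out = V_s I_s = 9.9096 × 1.3091 = 12.972 W.
P_in = P_out/η = 12.972/0.837 = 15.499 W.
I_p = P_in/V_p = 15.499/240 = 0.0646 A.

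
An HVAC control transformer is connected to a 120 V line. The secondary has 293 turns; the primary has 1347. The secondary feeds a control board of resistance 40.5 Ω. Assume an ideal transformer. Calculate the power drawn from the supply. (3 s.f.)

P ≈ 16.8 W

V_s = V_p × N_s/N_p = 120 × 293/1347 = 26.102 V.
I_s = V_s/R = 26.102/40.5 = 0.64450 A.
I_p = I_s × N_s/N_p = 0.64450 × 293/1347 = 0.14019 A.
P = V_p I_p = 120 × 0.14019 = 16.8 W.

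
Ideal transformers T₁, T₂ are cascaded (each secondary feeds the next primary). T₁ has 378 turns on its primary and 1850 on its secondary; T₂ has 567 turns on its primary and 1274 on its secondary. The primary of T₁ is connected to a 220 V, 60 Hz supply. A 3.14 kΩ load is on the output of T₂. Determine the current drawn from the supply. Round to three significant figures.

I_supply ≈ 8.47 A

Secondary of T₁: V = 220.00 × 1850/378 = 1076.7 V.
Secondary of T₂: V = 1076.7 × 1274/567 = 2419.3 V.
I_load = 2419.3/3140 = 0.77048 A, so P_out = 2419.3 × 0.77048 = 1864.0 W.
All ideal ⇒ P_in = P_out, so I_supply = 1864.0/220 = 8.47 A.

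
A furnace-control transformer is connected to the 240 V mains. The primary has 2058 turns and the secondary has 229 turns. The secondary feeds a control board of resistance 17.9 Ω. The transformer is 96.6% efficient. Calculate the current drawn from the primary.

I_p ≈ 0.172 A

V_s = 240 × 229/2058 = 26.706 V.
I_s = V_s/R = 26.706/17.9 = 1.4919 A.
P_out = V_s I_s = 26.706 × 1.4919 = 39.843 W.
P_in = P_out/η = 39.843/0.966 = 41.245 W.
I_p = P_in/V_p = 41.245/240 = 0.172 A.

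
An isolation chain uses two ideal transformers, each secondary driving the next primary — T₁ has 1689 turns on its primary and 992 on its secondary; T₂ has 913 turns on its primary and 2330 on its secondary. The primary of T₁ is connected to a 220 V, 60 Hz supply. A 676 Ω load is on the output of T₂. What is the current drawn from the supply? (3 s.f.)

After T₁: V = 220.00 × 992/1689 = 129.21 V.
After T₂: V = 129.21 × 2330/913 = 329.75 V.
I_load = 329.75/676 = 0.48780 A, so P_out = 329.75 × 0.48780 = 160.85 W.
All ideal ⇒ P_in = P_out, so I_supply = 160.85/220 = 0.731 A.

I_supply ≈ 0.731 A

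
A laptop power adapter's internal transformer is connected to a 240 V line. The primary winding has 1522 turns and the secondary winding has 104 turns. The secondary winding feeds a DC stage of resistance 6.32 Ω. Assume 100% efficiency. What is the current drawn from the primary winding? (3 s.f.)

I_p ≈ 0.177 A

V_s = V_p × N_s/N_p = 240 × 104/1522 = 16.399 V.
I_s = V_s/R = 16.399/6.32 = 2.5949 A.
For an ideal transformer I_p N_p = I_s N_s, so I_p = 2.5949 × 104/1522 = 0.177 A.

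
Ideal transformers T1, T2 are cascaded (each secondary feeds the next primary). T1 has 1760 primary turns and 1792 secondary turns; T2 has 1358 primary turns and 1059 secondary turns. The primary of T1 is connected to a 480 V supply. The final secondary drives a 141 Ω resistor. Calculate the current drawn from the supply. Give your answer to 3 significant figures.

I_supply ≈ 2.15 A

After T1: V = 480.00 × 1792/1760 = 488.73 V.
After T2: V = 488.73 × 1059/1358 = 381.12 V.
I_load = 381.12/141 = 2.7030 A, so P_out = 381.12 × 2.7030 = 1030.2 W.
All ideal ⇒ P_in = P_out, so I_supply = 1030.2/480 = 2.15 A.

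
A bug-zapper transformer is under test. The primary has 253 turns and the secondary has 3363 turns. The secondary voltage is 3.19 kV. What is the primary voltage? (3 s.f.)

V_p/V_s = N_p/N_s, so V_p = 3190 × 253/3363 = 240 V.

V_p ≈ 240 V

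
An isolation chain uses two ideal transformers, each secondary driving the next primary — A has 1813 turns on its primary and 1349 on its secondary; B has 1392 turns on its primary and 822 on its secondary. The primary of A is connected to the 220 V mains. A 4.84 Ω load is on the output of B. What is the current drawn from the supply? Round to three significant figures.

After A: V = 220.00 × 1349/1813 = 163.70 V.
After B: V = 163.70 × 822/1392 = 96.665 V.
I_load = 96.665/4.84 = 19.972 A, so P_out = 96.665 × 19.972 = 1930.6 W.
All ideal ⇒ P_in = P_out, so I_supply = 1930.6/220 = 8.78 A.

I_supply ≈ 8.78 A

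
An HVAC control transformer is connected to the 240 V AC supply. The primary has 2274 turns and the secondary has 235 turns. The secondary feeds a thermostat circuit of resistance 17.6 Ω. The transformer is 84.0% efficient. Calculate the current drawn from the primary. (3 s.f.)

V_s = 240 × 235/2274 = 24.802 V.
I_s = V_s/R = 24.802/17.6 = 1.4092 A.
P_out = V_s I_s = 24.802 × 1.4092 = 34.951 W.
P_in = P_out/η = 34.951/0.840 = 41.609 W.
I_p = P_in/V_p = 41.609/240 = 0.173 A.

I_p ≈ 0.173 A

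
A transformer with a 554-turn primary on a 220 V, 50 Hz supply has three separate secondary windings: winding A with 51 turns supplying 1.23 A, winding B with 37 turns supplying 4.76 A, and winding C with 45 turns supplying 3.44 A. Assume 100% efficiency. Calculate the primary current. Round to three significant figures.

I_p ≈ 0.711 A

V_A = 220 × 51/554 = 20.253 V; V_B = 220 × 37/554 = 14.693 V; V_C = 220 × 45/554 = 17.870 V.
P_out = V_A I_A + V_B I_B + V_C I_C = 20.253×1.23 + 14.693×4.76 + 17.870×3.44 = 24.911 + 69.939 + 61.473 = 156.32 W.
Ideal ⇒ P_in = P_out, so I_p = P_out/V_p = 156.32/220 = 0.711 A.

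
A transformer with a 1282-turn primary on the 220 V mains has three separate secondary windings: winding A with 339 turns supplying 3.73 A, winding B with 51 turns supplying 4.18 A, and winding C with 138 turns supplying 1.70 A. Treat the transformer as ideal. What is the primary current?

I_p ≈ 1.34 A

V_A = 220 × 339/1282 = 58.175 V; V_B = 220 × 51/1282 = 8.7520 V; V_C = 220 × 138/1282 = 23.682 V.
P_out = V_A I_A + V_B I_B + V_C I_C = 58.175×3.73 + 8.7520×4.18 + 23.682×1.70 = 216.99 + 36.583 + 40.259 = 293.83 W.
Ideal ⇒ P_in = P_out, so I_p = P_out/V_p = 293.83/220 = 1.34 A.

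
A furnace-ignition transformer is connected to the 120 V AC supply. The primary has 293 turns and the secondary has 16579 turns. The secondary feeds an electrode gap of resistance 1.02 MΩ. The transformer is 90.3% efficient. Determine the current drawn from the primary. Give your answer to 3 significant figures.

I_p ≈ 0.417 A

V_s = 120 × 16579/293 = 6790.0 V.
I_s = V_s/R = 6790.0/(1.02×10^6) = 0.0066569 A.
P_out = V_s I_s = 6790.0 × 0.0066569 = 45.201 W.
P_in = P_out/η = 45.201/0.903 = 50.056 W.
I_p = P_in/V_p = 50.056/120 = 0.417 A.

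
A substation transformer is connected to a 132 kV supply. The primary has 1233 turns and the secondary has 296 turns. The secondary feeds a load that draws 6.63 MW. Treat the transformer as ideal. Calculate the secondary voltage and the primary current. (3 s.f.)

V_s = V_p × N_s/N_p = 132000 × 296/1233 = 31689 V.
I_s = P/V_s = 6.63×10^6/31689 = 209.22 A.
I_p = I_s × N_s/N_p = 209.22 × 296/1233 = 50.2 A.

V_s ≈ 31700 V, I_p ≈ 50.2 A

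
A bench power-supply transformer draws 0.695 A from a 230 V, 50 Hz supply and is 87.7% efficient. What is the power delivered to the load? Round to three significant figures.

P_out ≈ 140 W

P_in = V_p I_p = 230 × 0.695 = 159.85 W.
P_out = η P_in = 0.877 × 159.85 = 140 W.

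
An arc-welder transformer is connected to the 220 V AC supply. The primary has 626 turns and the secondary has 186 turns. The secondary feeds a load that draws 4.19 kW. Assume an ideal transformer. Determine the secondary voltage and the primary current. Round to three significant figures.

V_s ≈ 65.4 V, I_p ≈ 19.0 A

V_s = V_p × N_s/N_p = 220 × 186/626 = 65.367 V.
I_s = P/V_s = 4190/65.367 = 64.099 A.
I_p = I_s × N_s/N_p = 64.099 × 186/626 = 19.0 A.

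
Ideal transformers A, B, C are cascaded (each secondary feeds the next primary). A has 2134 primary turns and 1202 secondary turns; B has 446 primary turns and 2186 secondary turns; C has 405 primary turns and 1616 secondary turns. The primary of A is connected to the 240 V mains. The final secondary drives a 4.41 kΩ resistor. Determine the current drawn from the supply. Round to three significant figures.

Secondary of A: V = 240.00 × 1202/2134 = 135.18 V.
Secondary of B: V = 135.18 × 2186/446 = 662.58 V.
Secondary of C: V = 662.58 × 1616/405 = 2643.8 V.
I_load = 2643.8/4410 = 0.59949 A, so P_out = 2643.8 × 0.59949 = 1584.9 W.
All ideal ⇒ P_in = P_out, so I_supply = 1584.9/240 = 6.60 A.

I_supply ≈ 6.60 A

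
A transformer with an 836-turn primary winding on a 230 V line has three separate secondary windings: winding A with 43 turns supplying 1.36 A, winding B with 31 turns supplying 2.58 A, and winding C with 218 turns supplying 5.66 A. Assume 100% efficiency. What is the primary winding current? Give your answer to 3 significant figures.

I_p ≈ 1.64 A

V_A = 230 × 43/836 = 11.830 V; V_B = 230 × 31/836 = 8.5287 V; V_C = 230 × 218/836 = 59.976 V.
P_out = V_A I_A + V_B I_B + V_C I_C = 11.830×1.36 + 8.5287×2.58 + 59.976×5.66 = 16.089 + 22.004 + 339.46 = 377.56 W.
Ideal ⇒ P_in = P_out, so I_p = P_out/V_p = 377.56/230 = 1.64 A.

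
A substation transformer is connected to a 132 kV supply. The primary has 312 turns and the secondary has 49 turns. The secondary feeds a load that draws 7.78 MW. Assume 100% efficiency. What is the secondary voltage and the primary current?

V_s ≈ 20700 V, I_p ≈ 58.9 A

V_s = V_p × N_s/N_p = 132000 × 49/312 = 20731 V.
I_s = P/V_s = 7.78×10^6/20731 = 375.29 A.
I_p = I_s × N_s/N_p = 375.29 × 49/312 = 58.9 A.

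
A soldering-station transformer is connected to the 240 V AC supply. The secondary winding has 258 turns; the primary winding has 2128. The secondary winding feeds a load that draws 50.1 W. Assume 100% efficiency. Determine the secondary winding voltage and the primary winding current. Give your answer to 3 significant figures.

V_s ≈ 29.1 V, I_p ≈ 0.209 A

V_s = V_p × N_s/N_p = 240 × 258/2128 = 29.098 V.
I_s = P/V_s = 50.1/29.098 = 1.7218 A.
I_p = I_s × N_s/N_p = 1.7218 × 258/2128 = 0.209 A.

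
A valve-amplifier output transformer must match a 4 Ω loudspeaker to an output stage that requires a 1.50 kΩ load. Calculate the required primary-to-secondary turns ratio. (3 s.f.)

N_p/N_s ≈ 19.4

Z_p/Z_s = (N_p/N_s)², so N_p/N_s = √(1500/4) = √375 = 19.4.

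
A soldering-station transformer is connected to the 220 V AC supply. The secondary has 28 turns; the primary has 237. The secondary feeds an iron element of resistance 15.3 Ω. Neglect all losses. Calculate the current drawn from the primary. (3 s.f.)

I_p ≈ 0.201 A

V_s = V_p × N_s/N_p = 220 × 28/237 = 25.992 V.
I_s = V_s/R = 25.992/15.3 = 1.6988 A.
For an ideal transformer I_p N_p = I_s N_s, so I_p = 1.6988 × 28/237 = 0.201 A.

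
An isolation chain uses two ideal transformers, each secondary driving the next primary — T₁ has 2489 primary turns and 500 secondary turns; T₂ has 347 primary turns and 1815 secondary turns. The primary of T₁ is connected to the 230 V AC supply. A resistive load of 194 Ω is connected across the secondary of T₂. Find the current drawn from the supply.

Secondary of T₁: V = 230.00 × 500/2489 = 46.203 V.
Secondary of T₂: V = 46.203 × 1815/347 = 241.67 V.
I_load = 241.67/194 = 1.2457 A, so P_out = 241.67 × 1.2457 = 301.05 W.
All ideal ⇒ P_in = P_out, so I_supply = 301.05/230 = 1.31 A.

I_supply ≈ 1.31 A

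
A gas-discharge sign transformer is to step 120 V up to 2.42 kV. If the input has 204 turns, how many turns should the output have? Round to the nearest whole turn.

N_out = 4114 turns

N_out/N_in = V_out/V_in, so N_out = 204 × 2420/120 = 4114.0 ≈ 4114 turns.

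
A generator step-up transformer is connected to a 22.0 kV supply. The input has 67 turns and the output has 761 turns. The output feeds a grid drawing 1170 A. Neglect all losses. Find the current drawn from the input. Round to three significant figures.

For an ideal transformer I_in N_in = I_out N_out, so I_in = 1170 × 761/67 = 13300 A.

I_in ≈ 13300 A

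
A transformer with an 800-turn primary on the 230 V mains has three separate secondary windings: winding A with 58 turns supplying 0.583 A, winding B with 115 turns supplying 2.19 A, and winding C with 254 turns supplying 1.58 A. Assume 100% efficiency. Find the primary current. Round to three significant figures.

I_p ≈ 0.859 A

V_A = 230 × 58/800 = 16.675 V; V_B = 230 × 115/800 = 33.062 V; V_C = 230 × 254/800 = 73.025 V.
P_out = V_A I_A + V_B I_B + V_C I_C = 16.675×0.583 + 33.062×2.19 + 73.025×1.58 = 9.7215 + 72.407 + 115.38 = 197.51 W.
Ideal ⇒ P_in = P_out, so I_p = P_out/V_p = 197.51/230 = 0.859 A.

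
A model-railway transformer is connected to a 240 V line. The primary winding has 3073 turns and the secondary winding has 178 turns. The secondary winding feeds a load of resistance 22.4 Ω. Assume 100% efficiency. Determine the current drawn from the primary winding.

I_p ≈ 0.0359 A

V_s = V_p × N_s/N_p = 240 × 178/3073 = 13.902 V.
I_s = V_s/R = 13.902/22.4 = 0.62061 A.
For an ideal transformer I_p N_p = I_s N_s, so I_p = 0.62061 × 178/3073 = 0.0359 A.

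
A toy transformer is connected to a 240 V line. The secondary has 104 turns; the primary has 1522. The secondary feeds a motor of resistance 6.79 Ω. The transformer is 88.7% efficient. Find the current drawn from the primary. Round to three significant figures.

V_s = 240 × 104/1522 = 16.399 V.
I_s = V_s/R = 16.399/6.79 = 2.4152 A.
P_out = V_s I_s = 16.399 × 2.4152 = 39.609 W.
P_in = P_out/η = 39.609/0.887 = 44.655 W.
I_p = P_in/V_p = 44.655/240 = 0.186 A.

I_p ≈ 0.186 A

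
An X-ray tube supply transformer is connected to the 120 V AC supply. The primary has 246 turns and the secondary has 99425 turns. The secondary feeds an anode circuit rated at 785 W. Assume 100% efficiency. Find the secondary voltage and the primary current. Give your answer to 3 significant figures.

V_s ≈ 48500 V, I_p ≈ 6.54 A

V_s = V_p × N_s/N_p = 120 × 99425/246 = 48500 V.
I_s = P/V_s = 785/48500 = 0.016186 A.
I_p = I_s × N_s/N_p = 0.016186 × 99425/246 = 6.54 A.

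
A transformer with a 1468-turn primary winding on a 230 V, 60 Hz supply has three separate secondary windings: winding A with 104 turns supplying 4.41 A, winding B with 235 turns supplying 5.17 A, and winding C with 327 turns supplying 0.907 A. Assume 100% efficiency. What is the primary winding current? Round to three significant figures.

I_p ≈ 1.34 A

V_A = 230 × 104/1468 = 16.294 V; V_B = 230 × 235/1468 = 36.819 V; V_C = 230 × 327/1468 = 51.233 V.
P_out = V_A I_A + V_B I_B + V_C I_C = 16.294×4.41 + 36.819×5.17 + 51.233×0.907 = 71.858 + 190.35 + 46.468 = 308.68 W.
Ideal ⇒ P_in = P_out, so I_p = P_out/V_p = 308.68/230 = 1.34 A.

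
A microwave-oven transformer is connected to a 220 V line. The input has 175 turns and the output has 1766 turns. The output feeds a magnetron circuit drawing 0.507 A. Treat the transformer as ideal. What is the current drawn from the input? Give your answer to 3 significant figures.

For an ideal transformer I_in N_in = I_out N_out, so I_in = 0.507 × 1766/175 = 5.12 A.

I_in ≈ 5.12 A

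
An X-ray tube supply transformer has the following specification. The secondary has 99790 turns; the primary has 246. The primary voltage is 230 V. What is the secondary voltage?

V_s ≈ 93300 V

V_s/V_p = N_s/N_p, so V_s = 230 × 99790/246 = 93300 V.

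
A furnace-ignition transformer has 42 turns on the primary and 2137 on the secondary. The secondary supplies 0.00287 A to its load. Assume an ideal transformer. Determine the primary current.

I_p ≈ 0.146 A

For an ideal transformer I_p/I_s = N_s/N_p, so I_p = 0.00287 × 2137/42 = 0.146 A.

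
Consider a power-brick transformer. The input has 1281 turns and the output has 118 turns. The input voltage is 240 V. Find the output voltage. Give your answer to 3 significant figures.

V_out/V_in = N_out/N_in, so V_out = 240 × 118/1281 = 22.1 V.

V_out ≈ 22.1 V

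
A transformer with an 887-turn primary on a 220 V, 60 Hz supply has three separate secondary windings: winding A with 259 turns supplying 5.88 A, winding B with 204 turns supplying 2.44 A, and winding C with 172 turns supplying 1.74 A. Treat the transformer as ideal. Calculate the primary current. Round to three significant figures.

V_A = 220 × 259/887 = 64.239 V; V_B = 220 × 204/887 = 50.598 V; V_C = 220 × 172/887 = 42.661 V.
P_out = V_A I_A + V_B I_B + V_C I_C = 64.239×5.88 + 50.598×2.44 + 42.661×1.74 = 377.73 + 123.46 + 74.230 = 575.41 W.
Ideal ⇒ P_in = P_out, so I_p = P_out/V_p = 575.41/220 = 2.62 A.

I_p ≈ 2.62 A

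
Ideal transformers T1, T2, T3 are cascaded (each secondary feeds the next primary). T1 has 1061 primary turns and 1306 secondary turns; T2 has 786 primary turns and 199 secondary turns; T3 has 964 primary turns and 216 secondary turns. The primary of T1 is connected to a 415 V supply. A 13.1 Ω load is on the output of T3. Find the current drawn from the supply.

After T1: V = 415.00 × 1306/1061 = 510.83 V.
After T2: V = 510.83 × 199/786 = 129.33 V.
After T3: V = 129.33 × 216/964 = 28.979 V.
I_load = 28.979/13.1 = 2.2121 A, so P_out = 28.979 × 2.2121 = 64.105 W.
All ideal ⇒ P_in = P_out, so I_supply = 64.105/415 = 0.154 A.

I_supply ≈ 0.154 A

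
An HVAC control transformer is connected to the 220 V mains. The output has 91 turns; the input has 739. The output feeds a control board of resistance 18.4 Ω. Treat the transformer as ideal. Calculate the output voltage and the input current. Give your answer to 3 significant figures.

V_out ≈ 27.1 V, I_in ≈ 0.181 A

V_out = V_in × N_out/N_in = 220 × 91/739 = 27.091 V.
I_out = V_out/R = 27.091/18.4 = 1.4723 A.
I_in = I_out × N_out/N_in = 1.4723 × 91/739 = 0.181 A.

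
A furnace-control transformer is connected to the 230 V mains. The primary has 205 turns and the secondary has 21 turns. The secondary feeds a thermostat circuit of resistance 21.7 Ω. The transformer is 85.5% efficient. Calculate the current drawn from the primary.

I_p ≈ 0.130 A

V_s = 230 × 21/205 = 23.561 V.
I_s = V_s/R = 23.561/21.7 = 1.0858 A.
P_out = V_s I_s = 23.561 × 1.0858 = 25.582 W.
P_in = P_out/η = 25.582/0.855 = 29.920 W.
I_p = P_in/V_p = 29.920/230 = 0.130 A.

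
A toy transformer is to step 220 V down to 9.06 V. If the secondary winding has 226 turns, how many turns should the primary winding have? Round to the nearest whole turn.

N_p/N_s = V_p/V_s, so N_p = 226 × 220/9.06 = 5487.9 ≈ 5488 turns.

N_p = 5488 turns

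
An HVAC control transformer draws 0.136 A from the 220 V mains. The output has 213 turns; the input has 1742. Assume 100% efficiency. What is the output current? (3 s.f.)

I_out ≈ 1.11 A

I_out/I_in = N_in/N_out, so I_out = 0.136 × 1742/213 = 1.11 A.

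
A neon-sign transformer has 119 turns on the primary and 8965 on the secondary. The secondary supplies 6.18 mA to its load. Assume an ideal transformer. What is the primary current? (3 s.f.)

For an ideal transformer I_p/I_s = N_s/N_p, so I_p = 0.00618 × 8965/119 = 0.466 A.

I_p ≈ 0.466 A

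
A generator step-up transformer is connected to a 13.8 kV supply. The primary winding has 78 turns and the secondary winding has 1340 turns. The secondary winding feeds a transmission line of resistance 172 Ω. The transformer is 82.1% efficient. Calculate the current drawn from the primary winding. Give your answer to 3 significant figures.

I_p ≈ 28800 A

V_s = 13800 × 1340/78 = 237080 V.
I_s = V_s/R = 237080/172 = 1378.4 A.
P_out = V_s I_s = 237080 × 1378.4 = 3.2678×10^8 W.
P_in = P_out/η = 3.2678×10^8/0.821 = 3.9802×10^8 W.
I_p = P_in/V_p = 3.9802×10^8/13800 = 28800 A.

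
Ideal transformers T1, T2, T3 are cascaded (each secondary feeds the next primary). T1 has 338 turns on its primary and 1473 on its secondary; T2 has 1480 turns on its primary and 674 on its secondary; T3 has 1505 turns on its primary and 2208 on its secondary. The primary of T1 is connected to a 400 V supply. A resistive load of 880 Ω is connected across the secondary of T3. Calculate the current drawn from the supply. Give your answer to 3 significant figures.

I_supply ≈ 3.85 A

Secondary of T1: V = 400.00 × 1473/338 = 1743.2 V.
Secondary of T2: V = 1743.2 × 674/1480 = 793.86 V.
Secondary of T3: V = 793.86 × 2208/1505 = 1164.7 V.
I_load = 1164.7/880 = 1.3235 A, so P_out = 1164.7 × 1.3235 = 1541.5 W.
All ideal ⇒ P_in = P_out, so I_supply = 1541.5/400 = 3.85 A.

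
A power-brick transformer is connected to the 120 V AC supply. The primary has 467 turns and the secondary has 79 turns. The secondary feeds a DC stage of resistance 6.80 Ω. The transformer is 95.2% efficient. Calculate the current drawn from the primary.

V_s = 120 × 79/467 = 20.300 V.
I_s = V_s/R = 20.300/6.80 = 2.9853 A.
P_out = V_s I_s = 20.300 × 2.9853 = 60.600 W.
P_in = P_out/η = 60.600/0.952 = 63.656 W.
I_p = P_in/V_p = 63.656/120 = 0.530 A.

I_p ≈ 0.530 A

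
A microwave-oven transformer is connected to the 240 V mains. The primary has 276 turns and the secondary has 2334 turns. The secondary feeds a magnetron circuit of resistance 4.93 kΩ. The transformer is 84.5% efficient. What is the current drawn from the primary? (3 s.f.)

V_s = 240 × 2334/276 = 2029.6 V.
I_s = V_s/R = 2029.6/4930 = 0.41168 A.
P_out = V_s I_s = 2029.6 × 0.41168 = 835.52 W.
P_in = P_out/η = 835.52/0.845 = 988.79 W.
I_p = P_in/V_p = 988.79/240 = 4.12 A.

I_p ≈ 4.12 A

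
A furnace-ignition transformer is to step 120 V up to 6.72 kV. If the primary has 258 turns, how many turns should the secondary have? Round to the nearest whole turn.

N_s/N_p = V_s/V_p, so N_s = 258 × 6720/120 = 14448.0 ≈ 14448 turns.

N_s = 14448 turns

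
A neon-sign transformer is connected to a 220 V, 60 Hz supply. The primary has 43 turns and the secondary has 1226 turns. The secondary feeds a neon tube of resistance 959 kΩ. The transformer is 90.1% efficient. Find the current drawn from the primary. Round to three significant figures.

V_s = 220 × 1226/43 = 6272.6 V.
I_s = V_s/R = 6272.6/959000 = 0.0065407 A.
P_out = V_s I_s = 6272.6 × 0.0065407 = 41.027 W.
P_in = P_out/η = 41.027/0.901 = 45.535 W.
I_p = P_in/V_p = 45.535/220 = 0.207 A.

I_p ≈ 0.207 A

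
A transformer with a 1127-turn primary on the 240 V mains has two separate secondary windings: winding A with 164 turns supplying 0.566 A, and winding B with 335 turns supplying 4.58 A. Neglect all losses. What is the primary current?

I_p ≈ 1.44 A

V_A = 240 × 164/1127 = 34.925 V; V_B = 240 × 335/1127 = 71.340 V.
P_out = V_A I_A + V_B I_B = 34.925×0.566 + 71.340×4.58 = 19.767 + 326.74 = 346.50 W.
Ideal ⇒ P_in = P_out, so I_p = P_out/V_p = 346.50/240 = 1.44 A.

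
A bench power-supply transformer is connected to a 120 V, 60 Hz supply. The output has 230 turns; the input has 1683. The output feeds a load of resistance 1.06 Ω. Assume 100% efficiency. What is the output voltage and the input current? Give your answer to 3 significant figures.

V_out ≈ 16.4 V, I_in ≈ 2.11 A

V_out = V_in × N_out/N_in = 120 × 230/1683 = 16.399 V.
I_out = V_out/R = 16.399/1.06 = 15.471 A.
I_in = I_out × N_out/N_in = 15.471 × 230/1683 = 2.11 A.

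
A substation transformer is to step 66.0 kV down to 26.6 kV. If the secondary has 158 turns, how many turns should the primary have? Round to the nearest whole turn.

N_p = 392 turns

N_p/N_s = V_p/V_s, so N_p = 158 × 66000/26600 = 392.0 ≈ 392 turns.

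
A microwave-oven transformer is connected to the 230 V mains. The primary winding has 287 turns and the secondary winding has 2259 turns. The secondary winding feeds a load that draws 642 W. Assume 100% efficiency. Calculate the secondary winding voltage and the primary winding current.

V_s ≈ 1810 V, I_p ≈ 2.79 A

V_s = V_p × N_s/N_p = 230 × 2259/287 = 1810.3 V.
I_s = P/V_s = 642/1810.3 = 0.35463 A.
I_p = I_s × N_s/N_p = 0.35463 × 2259/287 = 2.79 A.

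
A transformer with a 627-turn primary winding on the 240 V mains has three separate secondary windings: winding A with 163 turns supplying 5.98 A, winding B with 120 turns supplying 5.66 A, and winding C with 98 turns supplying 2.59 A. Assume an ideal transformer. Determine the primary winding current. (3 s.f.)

I_p ≈ 3.04 A

V_A = 240 × 163/627 = 62.392 V; V_B = 240 × 120/627 = 45.933 V; V_C = 240 × 98/627 = 37.512 V.
P_out = V_A I_A + V_B I_B + V_C I_C = 62.392×5.98 + 45.933×5.66 + 37.512×2.59 = 373.11 + 259.98 + 97.156 = 730.24 W.
Ideal ⇒ P_in = P_out, so I_p = P_out/V_p = 730.24/240 = 3.04 A.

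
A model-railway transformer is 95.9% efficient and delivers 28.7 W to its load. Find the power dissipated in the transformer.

P_loss ≈ 1.23 W

P_in = P_out/η = 28.7/0.959 = 29.9270 W.
P_loss = P_in − P_out = 29.9270 − 28.7 = 1.23 W.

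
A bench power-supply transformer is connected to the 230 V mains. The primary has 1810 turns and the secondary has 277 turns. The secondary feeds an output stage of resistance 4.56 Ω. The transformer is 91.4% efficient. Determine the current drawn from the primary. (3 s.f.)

I_p ≈ 1.29 A

V_s = 230 × 277/1810 = 35.199 V.
I_s = V_s/R = 35.199/4.56 = 7.7191 A.
P_out = V_s I_s = 35.199 × 7.7191 = 271.70 W.
P_in = P_out/η = 271.70/0.914 = 297.27 W.
I_p = P_in/V_p = 297.27/230 = 1.29 A.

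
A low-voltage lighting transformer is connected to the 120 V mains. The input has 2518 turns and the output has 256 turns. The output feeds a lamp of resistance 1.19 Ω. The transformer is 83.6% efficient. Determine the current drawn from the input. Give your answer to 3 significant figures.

V_out = 120 × 256/2518 = 12.200 V.
I_out = V_out/R = 12.200/1.19 = 10.252 A.
P_out = V_out I_out = 12.200 × 10.252 = 125.08 W.
P_in = P_out/η = 125.08/0.836 = 149.62 W.
I_in = P_in/V_in = 149.62/120 = 1.25 A.

I_in ≈ 1.25 A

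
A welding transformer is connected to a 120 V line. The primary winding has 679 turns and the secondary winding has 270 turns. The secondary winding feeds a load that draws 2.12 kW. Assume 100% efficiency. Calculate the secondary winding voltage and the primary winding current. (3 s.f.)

V_s = V_p × N_s/N_p = 120 × 270/679 = 47.717 V.
I_s = P/V_s = 2120/47.717 = 44.428 A.
I_p = I_s × N_s/N_p = 44.428 × 270/679 = 17.7 A.

V_s ≈ 47.7 V, I_p ≈ 17.7 A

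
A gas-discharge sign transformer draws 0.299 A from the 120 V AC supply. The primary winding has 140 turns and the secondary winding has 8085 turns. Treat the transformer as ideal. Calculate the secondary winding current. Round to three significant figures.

I_s/I_p = N_p/N_s, so I_s = 0.299 × 140/8085 = 0.00518 A.

I_s ≈ 0.00518 A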